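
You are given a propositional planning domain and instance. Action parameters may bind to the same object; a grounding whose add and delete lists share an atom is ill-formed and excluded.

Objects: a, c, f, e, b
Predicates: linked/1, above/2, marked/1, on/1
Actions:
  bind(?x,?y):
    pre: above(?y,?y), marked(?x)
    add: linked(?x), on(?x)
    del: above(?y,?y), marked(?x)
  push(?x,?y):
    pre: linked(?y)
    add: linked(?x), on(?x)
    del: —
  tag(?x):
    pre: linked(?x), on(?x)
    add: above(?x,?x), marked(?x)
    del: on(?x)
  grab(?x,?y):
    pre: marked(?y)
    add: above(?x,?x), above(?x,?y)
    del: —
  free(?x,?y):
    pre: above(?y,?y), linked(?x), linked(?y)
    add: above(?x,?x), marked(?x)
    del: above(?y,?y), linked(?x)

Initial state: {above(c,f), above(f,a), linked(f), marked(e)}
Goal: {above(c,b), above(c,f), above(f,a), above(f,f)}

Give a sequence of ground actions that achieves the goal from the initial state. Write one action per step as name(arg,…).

push(b,f); tag(b); grab(c,b); grab(f,e)

1. push(b,f)  →  {above(c,f), above(f,a), linked(b), linked(f), marked(e), on(b)}
2. tag(b)  →  {above(b,b), above(c,f), above(f,a), linked(b), linked(f), marked(b), marked(e)}
3. grab(c,b)  →  {above(b,b), above(c,b), above(c,c), above(c,f), above(f,a), linked(b), linked(f), marked(b), marked(e)}
4. grab(f,e)  →  {above(b,b), above(c,b), above(c,c), above(c,f), above(f,a), above(f,e), above(f,f), linked(b), linked(f), marked(b), marked(e)}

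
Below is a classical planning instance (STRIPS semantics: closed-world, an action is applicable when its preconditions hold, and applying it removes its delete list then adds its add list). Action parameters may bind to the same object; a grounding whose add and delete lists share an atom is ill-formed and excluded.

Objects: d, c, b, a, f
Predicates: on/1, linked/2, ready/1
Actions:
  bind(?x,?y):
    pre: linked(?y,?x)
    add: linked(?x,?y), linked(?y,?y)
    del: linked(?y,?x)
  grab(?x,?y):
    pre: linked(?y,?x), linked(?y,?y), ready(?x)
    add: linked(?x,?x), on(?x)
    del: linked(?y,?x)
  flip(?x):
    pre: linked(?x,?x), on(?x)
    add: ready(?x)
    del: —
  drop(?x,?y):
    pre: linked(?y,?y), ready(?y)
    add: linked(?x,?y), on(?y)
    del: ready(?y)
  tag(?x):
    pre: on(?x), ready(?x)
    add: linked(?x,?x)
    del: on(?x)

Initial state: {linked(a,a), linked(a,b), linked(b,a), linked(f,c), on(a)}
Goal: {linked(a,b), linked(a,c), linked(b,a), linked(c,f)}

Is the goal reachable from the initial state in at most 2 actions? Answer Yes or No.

1. bind(c,f)  →  {linked(a,a), linked(a,b), linked(b,a), linked(c,f), linked(f,f), on(a)}
2. flip(a)  →  {linked(a,a), linked(a,b), linked(b,a), linked(c,f), linked(f,f), on(a), ready(a)}
3. drop(c,a)  →  {linked(a,a), linked(a,b), linked(b,a), linked(c,a), linked(c,f), linked(f,f), on(a)}
4. bind(a,c)  →  {linked(a,a), linked(a,b), linked(a,c), linked(b,a), linked(c,c), linked(c,f), linked(f,f), on(a)}
optimal plan length = 4; 4 > 2

No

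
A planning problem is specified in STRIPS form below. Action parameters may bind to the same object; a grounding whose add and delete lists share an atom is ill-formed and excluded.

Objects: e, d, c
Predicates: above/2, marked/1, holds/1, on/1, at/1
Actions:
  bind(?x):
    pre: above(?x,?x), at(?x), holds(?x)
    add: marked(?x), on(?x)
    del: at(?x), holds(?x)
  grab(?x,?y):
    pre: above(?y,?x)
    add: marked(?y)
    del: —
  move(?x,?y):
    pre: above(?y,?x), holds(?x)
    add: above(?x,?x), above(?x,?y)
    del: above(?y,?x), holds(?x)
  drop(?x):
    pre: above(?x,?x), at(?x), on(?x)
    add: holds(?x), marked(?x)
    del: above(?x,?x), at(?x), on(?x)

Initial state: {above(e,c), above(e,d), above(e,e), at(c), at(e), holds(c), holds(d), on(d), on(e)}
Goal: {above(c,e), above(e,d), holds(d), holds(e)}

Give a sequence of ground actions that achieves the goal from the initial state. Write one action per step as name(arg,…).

move(c,e); drop(e)

1. move(c,e)  →  {above(c,c), above(c,e), above(e,d), above(e,e), at(c), at(e), holds(d), on(d), on(e)}
2. drop(e)  →  {above(c,c), above(c,e), above(e,d), at(c), holds(d), holds(e), marked(e), on(d)}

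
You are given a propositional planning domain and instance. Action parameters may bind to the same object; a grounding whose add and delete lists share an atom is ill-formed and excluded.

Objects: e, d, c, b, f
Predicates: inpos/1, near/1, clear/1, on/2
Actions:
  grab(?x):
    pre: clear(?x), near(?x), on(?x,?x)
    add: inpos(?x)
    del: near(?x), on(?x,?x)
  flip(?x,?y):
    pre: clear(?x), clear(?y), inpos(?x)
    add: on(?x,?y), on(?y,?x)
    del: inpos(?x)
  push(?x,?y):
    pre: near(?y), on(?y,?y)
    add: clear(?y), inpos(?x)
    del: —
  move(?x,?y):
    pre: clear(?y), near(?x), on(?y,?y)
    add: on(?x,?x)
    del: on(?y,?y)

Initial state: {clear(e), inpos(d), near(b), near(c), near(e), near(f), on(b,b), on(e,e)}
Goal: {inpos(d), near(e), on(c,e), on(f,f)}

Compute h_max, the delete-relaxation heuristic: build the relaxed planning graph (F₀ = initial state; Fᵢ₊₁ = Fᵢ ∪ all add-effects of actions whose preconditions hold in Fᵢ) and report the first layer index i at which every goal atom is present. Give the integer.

3

F0 = init (8 atoms)
F1 = F0 ∪ {clear(b), inpos(b), inpos(c), inpos(e), inpos(f), on(c,c), on(f,f)}  (15 atoms)
F2 = F1 ∪ {clear(c), clear(f), on(b,e), on(e,b)}  (19 atoms)
F3 = F2 ∪ {on(b,c), on(b,f), on(c,b), on(c,e), on(c,f), on(e,c), on(e,f), on(f,b), on(f,c), on(f,e)}  (29 atoms)
goal ⊆ F3  ⇒  h_max = 3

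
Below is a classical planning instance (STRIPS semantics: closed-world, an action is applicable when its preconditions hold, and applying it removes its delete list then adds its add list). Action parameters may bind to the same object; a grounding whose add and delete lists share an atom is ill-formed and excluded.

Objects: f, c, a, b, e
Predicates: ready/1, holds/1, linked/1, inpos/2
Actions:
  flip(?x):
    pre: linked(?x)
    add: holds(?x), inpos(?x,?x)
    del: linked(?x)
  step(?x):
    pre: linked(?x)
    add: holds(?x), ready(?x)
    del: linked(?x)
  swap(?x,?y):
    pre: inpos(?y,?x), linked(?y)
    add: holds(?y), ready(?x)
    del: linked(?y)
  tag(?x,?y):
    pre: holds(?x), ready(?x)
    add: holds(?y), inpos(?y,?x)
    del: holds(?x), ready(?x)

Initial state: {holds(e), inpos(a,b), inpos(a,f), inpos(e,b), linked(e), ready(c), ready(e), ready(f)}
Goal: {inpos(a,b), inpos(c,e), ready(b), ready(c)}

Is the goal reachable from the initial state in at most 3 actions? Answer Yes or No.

Yes

1. swap(b,e)  →  {holds(e), inpos(a,b), inpos(a,f), inpos(e,b), ready(b), ready(c), ready(e), ready(f)}
2. tag(e,c)  →  {holds(c), inpos(a,b), inpos(a,f), inpos(c,e), inpos(e,b), ready(b), ready(c), ready(f)}
optimal plan length = 2; 2 ≤ 3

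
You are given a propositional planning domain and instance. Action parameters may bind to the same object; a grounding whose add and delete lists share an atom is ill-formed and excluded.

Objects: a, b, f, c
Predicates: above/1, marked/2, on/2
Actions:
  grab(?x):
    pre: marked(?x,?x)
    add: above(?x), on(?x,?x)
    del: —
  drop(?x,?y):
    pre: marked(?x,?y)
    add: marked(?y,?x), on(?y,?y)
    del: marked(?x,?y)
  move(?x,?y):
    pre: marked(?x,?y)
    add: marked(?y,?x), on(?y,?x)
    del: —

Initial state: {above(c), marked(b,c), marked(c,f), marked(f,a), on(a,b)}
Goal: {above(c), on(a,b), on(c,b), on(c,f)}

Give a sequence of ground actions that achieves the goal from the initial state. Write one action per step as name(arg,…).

drop(c,f); move(b,c); move(f,c)

1. drop(c,f)  →  {above(c), marked(b,c), marked(f,a), marked(f,c), on(a,b), on(f,f)}
2. move(b,c)  →  {above(c), marked(b,c), marked(c,b), marked(f,a), marked(f,c), on(a,b), on(c,b), on(f,f)}
3. move(f,c)  →  {above(c), marked(b,c), marked(c,b), marked(c,f), marked(f,a), marked(f,c), on(a,b), on(c,b), on(c,f), on(f,f)}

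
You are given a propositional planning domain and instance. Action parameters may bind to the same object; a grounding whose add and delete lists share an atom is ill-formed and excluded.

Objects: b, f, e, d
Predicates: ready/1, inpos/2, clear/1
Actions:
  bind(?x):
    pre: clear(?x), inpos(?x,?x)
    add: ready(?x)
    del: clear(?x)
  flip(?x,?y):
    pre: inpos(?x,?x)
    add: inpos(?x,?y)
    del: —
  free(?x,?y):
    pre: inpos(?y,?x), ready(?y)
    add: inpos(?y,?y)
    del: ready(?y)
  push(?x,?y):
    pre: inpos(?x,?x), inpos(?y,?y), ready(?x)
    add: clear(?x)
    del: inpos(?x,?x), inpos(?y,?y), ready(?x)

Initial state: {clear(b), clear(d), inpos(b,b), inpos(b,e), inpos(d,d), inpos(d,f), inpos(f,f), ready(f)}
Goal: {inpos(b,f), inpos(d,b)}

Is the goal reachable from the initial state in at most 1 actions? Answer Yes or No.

1. flip(b,f)  →  {clear(b), clear(d), inpos(b,b), inpos(b,e), inpos(b,f), inpos(d,d), inpos(d,f), inpos(f,f), ready(f)}
2. flip(d,b)  →  {clear(b), clear(d), inpos(b,b), inpos(b,e), inpos(b,f), inpos(d,b), inpos(d,d), inpos(d,f), inpos(f,f), ready(f)}
optimal plan length = 2; 2 > 1

No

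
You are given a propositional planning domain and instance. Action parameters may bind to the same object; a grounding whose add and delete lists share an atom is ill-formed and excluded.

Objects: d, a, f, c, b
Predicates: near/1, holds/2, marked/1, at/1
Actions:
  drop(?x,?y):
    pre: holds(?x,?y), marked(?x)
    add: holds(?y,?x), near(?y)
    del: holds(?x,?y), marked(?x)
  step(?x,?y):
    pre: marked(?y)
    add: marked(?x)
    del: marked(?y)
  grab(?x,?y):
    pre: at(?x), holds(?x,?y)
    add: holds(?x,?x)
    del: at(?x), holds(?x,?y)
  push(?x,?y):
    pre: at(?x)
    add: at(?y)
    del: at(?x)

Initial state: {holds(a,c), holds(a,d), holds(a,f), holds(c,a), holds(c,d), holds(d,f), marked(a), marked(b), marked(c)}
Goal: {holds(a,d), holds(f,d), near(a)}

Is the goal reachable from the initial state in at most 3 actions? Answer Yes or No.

Yes

1. drop(c,a)  →  {holds(a,c), holds(a,d), holds(a,f), holds(c,d), holds(d,f), marked(a), marked(b), near(a)}
2. step(d,a)  →  {holds(a,c), holds(a,d), holds(a,f), holds(c,d), holds(d,f), marked(b), marked(d), near(a)}
3. drop(d,f)  →  {holds(a,c), holds(a,d), holds(a,f), holds(c,d), holds(f,d), marked(b), near(a), near(f)}
optimal plan length = 3; 3 ≤ 3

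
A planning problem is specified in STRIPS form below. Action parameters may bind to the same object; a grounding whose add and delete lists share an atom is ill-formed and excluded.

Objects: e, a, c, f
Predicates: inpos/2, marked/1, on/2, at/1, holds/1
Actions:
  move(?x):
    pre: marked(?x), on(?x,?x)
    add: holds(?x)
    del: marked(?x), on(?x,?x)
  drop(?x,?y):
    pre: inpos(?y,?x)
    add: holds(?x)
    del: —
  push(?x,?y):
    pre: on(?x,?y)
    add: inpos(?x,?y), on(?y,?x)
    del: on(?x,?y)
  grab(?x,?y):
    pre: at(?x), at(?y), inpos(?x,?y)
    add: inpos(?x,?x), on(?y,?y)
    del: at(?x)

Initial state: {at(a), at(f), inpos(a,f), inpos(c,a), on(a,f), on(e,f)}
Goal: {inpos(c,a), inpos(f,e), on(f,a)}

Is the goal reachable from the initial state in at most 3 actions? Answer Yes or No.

Yes

1. push(e,f)  →  {at(a), at(f), inpos(a,f), inpos(c,a), inpos(e,f), on(a,f), on(f,e)}
2. push(a,f)  →  {at(a), at(f), inpos(a,f), inpos(c,a), inpos(e,f), on(f,a), on(f,e)}
3. push(f,e)  →  {at(a), at(f), inpos(a,f), inpos(c,a), inpos(e,f), inpos(f,e), on(e,f), on(f,a)}
optimal plan length = 3; 3 ≤ 3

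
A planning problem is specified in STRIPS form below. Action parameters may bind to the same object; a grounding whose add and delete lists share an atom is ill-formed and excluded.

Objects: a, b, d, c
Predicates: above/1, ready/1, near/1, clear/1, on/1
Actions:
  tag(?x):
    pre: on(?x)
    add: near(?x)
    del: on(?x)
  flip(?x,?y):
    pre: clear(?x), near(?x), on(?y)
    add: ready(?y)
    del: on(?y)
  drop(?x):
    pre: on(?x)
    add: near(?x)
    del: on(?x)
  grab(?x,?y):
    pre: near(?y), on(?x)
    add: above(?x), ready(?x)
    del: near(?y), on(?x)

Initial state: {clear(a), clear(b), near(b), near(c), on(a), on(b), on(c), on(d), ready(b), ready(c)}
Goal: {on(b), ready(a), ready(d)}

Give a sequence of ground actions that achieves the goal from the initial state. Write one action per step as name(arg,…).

flip(b,a); flip(b,d)

1. flip(b,a)  →  {clear(a), clear(b), near(b), near(c), on(b), on(c), on(d), ready(a), ready(b), ready(c)}
2. flip(b,d)  →  {clear(a), clear(b), near(b), near(c), on(b), on(c), ready(a), ready(b), ready(c), ready(d)}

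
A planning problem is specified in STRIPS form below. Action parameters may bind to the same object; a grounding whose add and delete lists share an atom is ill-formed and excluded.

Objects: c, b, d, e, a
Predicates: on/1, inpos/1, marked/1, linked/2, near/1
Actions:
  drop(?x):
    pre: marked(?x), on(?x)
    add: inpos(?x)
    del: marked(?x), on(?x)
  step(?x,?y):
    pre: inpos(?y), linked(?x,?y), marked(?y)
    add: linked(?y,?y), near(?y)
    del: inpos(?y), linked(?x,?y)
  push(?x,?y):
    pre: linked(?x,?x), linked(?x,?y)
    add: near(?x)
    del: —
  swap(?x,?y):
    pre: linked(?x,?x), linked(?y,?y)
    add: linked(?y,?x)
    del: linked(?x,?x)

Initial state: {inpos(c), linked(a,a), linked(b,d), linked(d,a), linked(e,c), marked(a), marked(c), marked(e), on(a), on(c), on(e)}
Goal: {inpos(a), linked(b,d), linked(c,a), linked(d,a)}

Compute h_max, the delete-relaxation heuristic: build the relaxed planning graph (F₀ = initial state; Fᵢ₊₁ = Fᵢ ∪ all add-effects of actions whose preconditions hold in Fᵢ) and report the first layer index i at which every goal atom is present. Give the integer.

F0 = init (11 atoms)
F1 = F0 ∪ {inpos(a), inpos(e), linked(c,c), near(a), near(c)}  (16 atoms)
F2 = F1 ∪ {linked(a,c), linked(c,a)}  (18 atoms)
goal ⊆ F2  ⇒  h_max = 2

2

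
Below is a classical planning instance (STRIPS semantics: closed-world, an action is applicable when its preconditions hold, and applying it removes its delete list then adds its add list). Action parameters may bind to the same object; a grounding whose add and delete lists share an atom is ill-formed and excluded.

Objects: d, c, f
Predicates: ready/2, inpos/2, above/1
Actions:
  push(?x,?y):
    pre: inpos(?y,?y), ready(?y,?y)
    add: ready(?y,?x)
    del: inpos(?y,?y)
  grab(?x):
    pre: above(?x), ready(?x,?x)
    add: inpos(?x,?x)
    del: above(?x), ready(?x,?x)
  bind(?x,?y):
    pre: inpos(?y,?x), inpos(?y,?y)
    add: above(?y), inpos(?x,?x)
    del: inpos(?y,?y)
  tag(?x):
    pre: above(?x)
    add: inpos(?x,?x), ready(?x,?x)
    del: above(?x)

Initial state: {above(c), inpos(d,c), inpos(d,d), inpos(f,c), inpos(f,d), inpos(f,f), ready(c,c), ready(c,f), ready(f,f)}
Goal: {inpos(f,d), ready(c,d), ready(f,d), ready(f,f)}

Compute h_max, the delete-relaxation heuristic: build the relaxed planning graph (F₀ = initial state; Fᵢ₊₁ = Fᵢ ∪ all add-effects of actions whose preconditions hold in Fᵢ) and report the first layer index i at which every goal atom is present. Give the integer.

F0 = init (9 atoms)
F1 = F0 ∪ {above(d), above(f), inpos(c,c), ready(f,c), ready(f,d)}  (14 atoms)
F2 = F1 ∪ {ready(c,d), ready(d,d)}  (16 atoms)
goal ⊆ F2  ⇒  h_max = 2

2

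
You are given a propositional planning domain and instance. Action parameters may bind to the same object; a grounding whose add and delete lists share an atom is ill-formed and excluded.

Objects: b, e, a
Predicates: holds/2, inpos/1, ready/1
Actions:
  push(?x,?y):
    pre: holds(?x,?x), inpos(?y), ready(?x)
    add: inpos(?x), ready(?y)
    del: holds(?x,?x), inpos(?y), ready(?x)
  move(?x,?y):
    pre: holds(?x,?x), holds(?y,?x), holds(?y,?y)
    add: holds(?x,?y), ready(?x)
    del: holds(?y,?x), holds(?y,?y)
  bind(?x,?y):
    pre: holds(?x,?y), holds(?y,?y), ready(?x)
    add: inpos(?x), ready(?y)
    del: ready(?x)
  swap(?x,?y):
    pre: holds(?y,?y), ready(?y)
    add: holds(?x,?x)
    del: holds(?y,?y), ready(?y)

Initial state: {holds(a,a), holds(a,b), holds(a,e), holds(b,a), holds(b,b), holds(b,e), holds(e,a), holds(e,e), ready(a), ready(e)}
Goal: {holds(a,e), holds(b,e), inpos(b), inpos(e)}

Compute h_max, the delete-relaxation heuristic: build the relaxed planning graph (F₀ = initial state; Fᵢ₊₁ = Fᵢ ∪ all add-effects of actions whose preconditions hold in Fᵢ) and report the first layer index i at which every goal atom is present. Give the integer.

F0 = init (10 atoms)
F1 = F0 ∪ {holds(e,b), inpos(a), inpos(e), ready(b)}  (14 atoms)
F2 = F1 ∪ {inpos(b)}  (15 atoms)
goal ⊆ F2  ⇒  h_max = 2

2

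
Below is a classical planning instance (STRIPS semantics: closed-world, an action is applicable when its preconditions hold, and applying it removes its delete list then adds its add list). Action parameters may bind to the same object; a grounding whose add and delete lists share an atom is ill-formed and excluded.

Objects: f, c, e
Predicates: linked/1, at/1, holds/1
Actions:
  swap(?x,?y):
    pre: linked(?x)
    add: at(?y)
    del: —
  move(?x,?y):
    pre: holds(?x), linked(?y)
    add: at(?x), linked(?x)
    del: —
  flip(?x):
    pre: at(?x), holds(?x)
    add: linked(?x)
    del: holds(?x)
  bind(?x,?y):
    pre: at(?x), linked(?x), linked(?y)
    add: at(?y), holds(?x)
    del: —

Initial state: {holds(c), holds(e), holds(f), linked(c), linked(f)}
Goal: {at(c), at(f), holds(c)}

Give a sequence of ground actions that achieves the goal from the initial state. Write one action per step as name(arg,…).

1. swap(f,f)  →  {at(f), holds(c), holds(e), holds(f), linked(c), linked(f)}
2. swap(f,c)  →  {at(c), at(f), holds(c), holds(e), holds(f), linked(c), linked(f)}

swap(f,f); swap(f,c)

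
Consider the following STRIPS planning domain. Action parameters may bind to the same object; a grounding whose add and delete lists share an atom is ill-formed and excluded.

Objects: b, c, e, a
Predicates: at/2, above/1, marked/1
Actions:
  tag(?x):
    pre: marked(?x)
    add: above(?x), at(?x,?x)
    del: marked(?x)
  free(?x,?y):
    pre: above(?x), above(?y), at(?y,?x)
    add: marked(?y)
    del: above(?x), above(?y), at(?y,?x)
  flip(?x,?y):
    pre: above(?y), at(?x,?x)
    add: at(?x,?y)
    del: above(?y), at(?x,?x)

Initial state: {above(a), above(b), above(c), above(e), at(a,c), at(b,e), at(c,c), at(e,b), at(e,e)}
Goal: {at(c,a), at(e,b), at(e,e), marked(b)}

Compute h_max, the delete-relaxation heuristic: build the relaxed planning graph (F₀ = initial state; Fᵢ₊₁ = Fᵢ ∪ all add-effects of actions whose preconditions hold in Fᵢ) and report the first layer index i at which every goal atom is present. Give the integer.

1

F0 = init (9 atoms)
F1 = F0 ∪ {at(c,a), at(c,b), at(c,e), at(e,a), at(e,c), marked(a), marked(b), marked(c), marked(e)}  (18 atoms)
goal ⊆ F1  ⇒  h_max = 1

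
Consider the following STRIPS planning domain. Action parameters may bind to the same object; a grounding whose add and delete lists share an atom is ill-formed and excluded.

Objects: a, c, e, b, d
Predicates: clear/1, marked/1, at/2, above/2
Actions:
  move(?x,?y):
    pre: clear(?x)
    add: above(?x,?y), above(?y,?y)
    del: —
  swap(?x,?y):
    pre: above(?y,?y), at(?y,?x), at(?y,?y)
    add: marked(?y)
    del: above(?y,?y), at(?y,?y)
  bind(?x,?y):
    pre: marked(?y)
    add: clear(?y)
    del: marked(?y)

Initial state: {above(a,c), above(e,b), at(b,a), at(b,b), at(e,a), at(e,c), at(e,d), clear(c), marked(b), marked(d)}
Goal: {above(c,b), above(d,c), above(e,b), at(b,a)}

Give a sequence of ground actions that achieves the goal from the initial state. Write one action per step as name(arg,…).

1. move(c,b)  →  {above(a,c), above(b,b), above(c,b), above(e,b), at(b,a), at(b,b), at(e,a), at(e,c), at(e,d), clear(c), marked(b), marked(d)}
2. bind(a,d)  →  {above(a,c), above(b,b), above(c,b), above(e,b), at(b,a), at(b,b), at(e,a), at(e,c), at(e,d), clear(c), clear(d), marked(b)}
3. move(d,c)  →  {above(a,c), above(b,b), above(c,b), above(c,c), above(d,c), above(e,b), at(b,a), at(b,b), at(e,a), at(e,c), at(e,d), clear(c), clear(d), marked(b)}

move(c,b); bind(a,d); move(d,c)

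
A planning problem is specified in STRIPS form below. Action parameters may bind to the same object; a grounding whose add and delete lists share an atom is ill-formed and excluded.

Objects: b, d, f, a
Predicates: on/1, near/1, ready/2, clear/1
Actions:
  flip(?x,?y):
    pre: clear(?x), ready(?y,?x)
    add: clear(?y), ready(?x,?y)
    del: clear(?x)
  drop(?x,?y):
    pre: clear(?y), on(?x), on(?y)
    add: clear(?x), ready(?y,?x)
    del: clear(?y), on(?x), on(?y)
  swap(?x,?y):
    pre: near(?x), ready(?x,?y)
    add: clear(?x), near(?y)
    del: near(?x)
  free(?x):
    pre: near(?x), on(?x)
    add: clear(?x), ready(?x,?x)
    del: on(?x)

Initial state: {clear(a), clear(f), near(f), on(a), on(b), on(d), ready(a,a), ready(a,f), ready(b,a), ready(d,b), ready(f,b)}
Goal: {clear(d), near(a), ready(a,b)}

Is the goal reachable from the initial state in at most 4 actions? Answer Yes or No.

1. flip(f,a)  →  {clear(a), near(f), on(a), on(b), on(d), ready(a,a), ready(a,f), ready(b,a), ready(d,b), ready(f,a), ready(f,b)}
2. flip(a,b)  →  {clear(b), near(f), on(a), on(b), on(d), ready(a,a), ready(a,b), ready(a,f), ready(b,a), ready(d,b), ready(f,a), ready(f,b)}
3. flip(b,d)  →  {clear(d), near(f), on(a), on(b), on(d), ready(a,a), ready(a,b), ready(a,f), ready(b,a), ready(b,d), ready(d,b), ready(f,a), ready(f,b)}
4. swap(f,a)  →  {clear(d), clear(f), near(a), on(a), on(b), on(d), ready(a,a), ready(a,b), ready(a,f), ready(b,a), ready(b,d), ready(d,b), ready(f,a), ready(f,b)}
optimal plan length = 4; 4 ≤ 4

Yes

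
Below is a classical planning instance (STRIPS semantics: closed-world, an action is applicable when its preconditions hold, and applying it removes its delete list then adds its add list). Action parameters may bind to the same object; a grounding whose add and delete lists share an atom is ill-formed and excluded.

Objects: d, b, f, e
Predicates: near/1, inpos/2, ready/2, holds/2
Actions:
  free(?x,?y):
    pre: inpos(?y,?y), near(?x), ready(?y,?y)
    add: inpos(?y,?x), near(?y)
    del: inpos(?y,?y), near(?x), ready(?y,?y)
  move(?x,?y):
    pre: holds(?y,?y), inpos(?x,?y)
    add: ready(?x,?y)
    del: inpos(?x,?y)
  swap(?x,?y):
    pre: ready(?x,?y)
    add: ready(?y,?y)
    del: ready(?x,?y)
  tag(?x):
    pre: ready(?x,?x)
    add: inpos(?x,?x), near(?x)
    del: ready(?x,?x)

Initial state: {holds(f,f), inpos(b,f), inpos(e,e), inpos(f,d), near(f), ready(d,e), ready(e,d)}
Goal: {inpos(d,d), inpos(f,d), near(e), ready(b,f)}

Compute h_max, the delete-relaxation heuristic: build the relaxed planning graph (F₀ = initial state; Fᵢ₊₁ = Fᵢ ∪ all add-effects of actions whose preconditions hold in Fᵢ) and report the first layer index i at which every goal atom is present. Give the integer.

F0 = init (7 atoms)
F1 = F0 ∪ {ready(b,f), ready(d,d), ready(e,e)}  (10 atoms)
F2 = F1 ∪ {inpos(d,d), inpos(e,f), near(d), near(e), ready(f,f)}  (15 atoms)
goal ⊆ F2  ⇒  h_max = 2

2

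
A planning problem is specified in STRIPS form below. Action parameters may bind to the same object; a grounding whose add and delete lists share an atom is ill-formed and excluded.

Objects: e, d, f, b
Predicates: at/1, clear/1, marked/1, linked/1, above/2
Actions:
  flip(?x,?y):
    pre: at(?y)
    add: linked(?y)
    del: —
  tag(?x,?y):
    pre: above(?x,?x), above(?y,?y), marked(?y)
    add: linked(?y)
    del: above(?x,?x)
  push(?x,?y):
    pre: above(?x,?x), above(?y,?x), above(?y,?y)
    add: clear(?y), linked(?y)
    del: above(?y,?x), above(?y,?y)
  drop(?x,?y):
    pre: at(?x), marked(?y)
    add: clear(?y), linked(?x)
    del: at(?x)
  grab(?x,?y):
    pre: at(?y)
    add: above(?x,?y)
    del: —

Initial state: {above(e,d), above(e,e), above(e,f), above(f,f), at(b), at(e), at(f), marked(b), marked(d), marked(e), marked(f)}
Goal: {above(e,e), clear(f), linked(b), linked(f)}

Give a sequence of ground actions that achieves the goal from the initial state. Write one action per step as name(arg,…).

1. flip(e,f)  →  {above(e,d), above(e,e), above(e,f), above(f,f), at(b), at(e), at(f), linked(f), marked(b), marked(d), marked(e), marked(f)}
2. drop(b,f)  →  {above(e,d), above(e,e), above(e,f), above(f,f), at(e), at(f), clear(f), linked(b), linked(f), marked(b), marked(d), marked(e), marked(f)}

flip(e,f); drop(b,f)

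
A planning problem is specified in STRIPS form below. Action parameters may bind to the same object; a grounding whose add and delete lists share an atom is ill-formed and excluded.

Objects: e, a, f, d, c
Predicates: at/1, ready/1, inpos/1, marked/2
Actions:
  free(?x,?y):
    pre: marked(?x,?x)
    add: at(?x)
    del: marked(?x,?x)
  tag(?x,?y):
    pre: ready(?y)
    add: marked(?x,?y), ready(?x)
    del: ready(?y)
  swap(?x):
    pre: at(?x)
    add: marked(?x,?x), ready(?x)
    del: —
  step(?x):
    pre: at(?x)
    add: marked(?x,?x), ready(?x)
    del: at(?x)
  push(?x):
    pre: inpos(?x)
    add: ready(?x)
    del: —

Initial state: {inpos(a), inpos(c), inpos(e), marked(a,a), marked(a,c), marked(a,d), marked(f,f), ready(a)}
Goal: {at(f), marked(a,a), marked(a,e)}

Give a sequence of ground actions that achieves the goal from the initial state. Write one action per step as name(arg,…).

free(f,e); tag(e,a); tag(a,e)

1. free(f,e)  →  {at(f), inpos(a), inpos(c), inpos(e), marked(a,a), marked(a,c), marked(a,d), ready(a)}
2. tag(e,a)  →  {at(f), inpos(a), inpos(c), inpos(e), marked(a,a), marked(a,c), marked(a,d), marked(e,a), ready(e)}
3. tag(a,e)  →  {at(f), inpos(a), inpos(c), inpos(e), marked(a,a), marked(a,c), marked(a,d), marked(a,e), marked(e,a), ready(a)}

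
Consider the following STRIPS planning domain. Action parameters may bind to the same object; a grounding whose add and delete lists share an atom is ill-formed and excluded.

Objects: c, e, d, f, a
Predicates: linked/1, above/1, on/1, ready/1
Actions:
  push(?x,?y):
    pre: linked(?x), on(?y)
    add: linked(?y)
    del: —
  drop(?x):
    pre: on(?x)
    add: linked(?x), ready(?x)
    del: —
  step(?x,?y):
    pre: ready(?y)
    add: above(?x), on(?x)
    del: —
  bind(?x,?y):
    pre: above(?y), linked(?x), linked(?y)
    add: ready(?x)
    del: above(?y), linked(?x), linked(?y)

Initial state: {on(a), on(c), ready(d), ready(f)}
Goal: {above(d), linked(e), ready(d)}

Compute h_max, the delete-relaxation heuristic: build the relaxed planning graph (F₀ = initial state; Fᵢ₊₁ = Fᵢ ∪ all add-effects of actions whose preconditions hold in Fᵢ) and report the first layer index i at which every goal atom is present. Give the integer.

F0 = init (4 atoms)
F1 = F0 ∪ {above(a), above(c), above(d), above(e), above(f), linked(a), linked(c), on(d), on(e), on(f), ready(a), ready(c)}  (16 atoms)
F2 = F1 ∪ {linked(d), linked(e), linked(f), ready(e)}  (20 atoms)
goal ⊆ F2  ⇒  h_max = 2

2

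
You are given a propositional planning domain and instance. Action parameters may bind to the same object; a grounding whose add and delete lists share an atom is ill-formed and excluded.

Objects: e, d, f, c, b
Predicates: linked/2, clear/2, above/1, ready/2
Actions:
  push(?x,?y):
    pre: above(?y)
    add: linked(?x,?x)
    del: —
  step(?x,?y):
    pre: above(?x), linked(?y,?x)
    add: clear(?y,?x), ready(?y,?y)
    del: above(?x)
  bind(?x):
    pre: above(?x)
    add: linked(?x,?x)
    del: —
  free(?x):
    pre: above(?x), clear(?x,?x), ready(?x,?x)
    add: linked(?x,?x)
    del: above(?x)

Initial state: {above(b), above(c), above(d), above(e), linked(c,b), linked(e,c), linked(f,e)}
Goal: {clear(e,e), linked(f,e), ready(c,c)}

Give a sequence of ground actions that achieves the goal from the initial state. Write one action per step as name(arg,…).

push(e,e); step(e,e); step(b,c)

1. push(e,e)  →  {above(b), above(c), above(d), above(e), linked(c,b), linked(e,c), linked(e,e), linked(f,e)}
2. step(e,e)  →  {above(b), above(c), above(d), clear(e,e), linked(c,b), linked(e,c), linked(e,e), linked(f,e), ready(e,e)}
3. step(b,c)  →  {above(c), above(d), clear(c,b), clear(e,e), linked(c,b), linked(e,c), linked(e,e), linked(f,e), ready(c,c), ready(e,e)}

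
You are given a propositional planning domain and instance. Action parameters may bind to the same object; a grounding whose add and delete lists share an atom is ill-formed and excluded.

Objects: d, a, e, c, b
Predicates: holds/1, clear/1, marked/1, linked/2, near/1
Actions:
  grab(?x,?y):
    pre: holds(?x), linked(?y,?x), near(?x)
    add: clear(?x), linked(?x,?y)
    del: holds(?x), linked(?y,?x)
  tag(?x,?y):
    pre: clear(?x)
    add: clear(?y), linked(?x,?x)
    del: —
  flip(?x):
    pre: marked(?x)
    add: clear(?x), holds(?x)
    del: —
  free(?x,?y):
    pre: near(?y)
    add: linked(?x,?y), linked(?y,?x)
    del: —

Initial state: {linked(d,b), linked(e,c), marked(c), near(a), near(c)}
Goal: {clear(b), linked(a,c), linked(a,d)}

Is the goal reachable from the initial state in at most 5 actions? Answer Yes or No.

1. flip(c)  →  {clear(c), holds(c), linked(d,b), linked(e,c), marked(c), near(a), near(c)}
2. tag(c,b)  →  {clear(b), clear(c), holds(c), linked(c,c), linked(d,b), linked(e,c), marked(c), near(a), near(c)}
3. free(d,a)  →  {clear(b), clear(c), holds(c), linked(a,d), linked(c,c), linked(d,a), linked(d,b), linked(e,c), marked(c), near(a), near(c)}
4. free(a,c)  →  {clear(b), clear(c), holds(c), linked(a,c), linked(a,d), linked(c,a), linked(c,c), linked(d,a), linked(d,b), linked(e,c), marked(c), near(a), near(c)}
optimal plan length = 4; 4 ≤ 5

Yes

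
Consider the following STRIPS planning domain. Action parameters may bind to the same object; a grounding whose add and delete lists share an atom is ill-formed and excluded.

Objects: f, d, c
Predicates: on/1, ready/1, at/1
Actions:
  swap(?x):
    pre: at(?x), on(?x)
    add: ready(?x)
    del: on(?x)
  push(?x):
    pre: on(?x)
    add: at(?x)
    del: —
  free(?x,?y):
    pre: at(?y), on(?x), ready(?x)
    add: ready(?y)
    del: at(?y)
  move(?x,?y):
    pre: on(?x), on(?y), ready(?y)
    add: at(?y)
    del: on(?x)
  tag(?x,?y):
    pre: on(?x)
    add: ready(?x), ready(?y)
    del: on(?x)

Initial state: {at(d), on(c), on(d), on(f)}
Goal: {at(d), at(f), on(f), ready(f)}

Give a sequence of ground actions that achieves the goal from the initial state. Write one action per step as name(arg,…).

1. push(f)  →  {at(d), at(f), on(c), on(d), on(f)}
2. tag(d,f)  →  {at(d), at(f), on(c), on(f), ready(d), ready(f)}

push(f); tag(d,f)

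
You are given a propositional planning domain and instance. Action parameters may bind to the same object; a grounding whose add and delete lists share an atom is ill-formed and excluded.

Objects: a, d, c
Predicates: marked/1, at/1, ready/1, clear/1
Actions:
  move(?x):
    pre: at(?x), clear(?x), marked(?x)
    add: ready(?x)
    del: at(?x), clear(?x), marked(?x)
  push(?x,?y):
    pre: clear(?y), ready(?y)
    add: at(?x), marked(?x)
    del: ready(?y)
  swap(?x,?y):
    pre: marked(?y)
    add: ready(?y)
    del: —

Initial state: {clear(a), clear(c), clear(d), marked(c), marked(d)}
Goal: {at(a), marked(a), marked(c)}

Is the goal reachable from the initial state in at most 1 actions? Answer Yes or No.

No

1. swap(a,d)  →  {clear(a), clear(c), clear(d), marked(c), marked(d), ready(d)}
2. push(a,d)  →  {at(a), clear(a), clear(c), clear(d), marked(a), marked(c), marked(d)}
optimal plan length = 2; 2 > 1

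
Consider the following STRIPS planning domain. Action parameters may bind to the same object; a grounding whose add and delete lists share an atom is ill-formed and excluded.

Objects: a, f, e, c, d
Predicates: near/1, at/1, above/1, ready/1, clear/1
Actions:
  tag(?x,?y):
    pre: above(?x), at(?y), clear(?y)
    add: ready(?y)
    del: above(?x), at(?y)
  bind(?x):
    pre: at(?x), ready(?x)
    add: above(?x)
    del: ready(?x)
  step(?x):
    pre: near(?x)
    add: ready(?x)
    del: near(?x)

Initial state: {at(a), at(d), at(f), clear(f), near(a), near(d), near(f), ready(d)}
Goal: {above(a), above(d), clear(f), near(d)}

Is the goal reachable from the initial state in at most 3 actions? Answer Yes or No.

Yes

1. bind(d)  →  {above(d), at(a), at(d), at(f), clear(f), near(a), near(d), near(f)}
2. step(a)  →  {above(d), at(a), at(d), at(f), clear(f), near(d), near(f), ready(a)}
3. bind(a)  →  {above(a), above(d), at(a), at(d), at(f), clear(f), near(d), near(f)}
optimal plan length = 3; 3 ≤ 3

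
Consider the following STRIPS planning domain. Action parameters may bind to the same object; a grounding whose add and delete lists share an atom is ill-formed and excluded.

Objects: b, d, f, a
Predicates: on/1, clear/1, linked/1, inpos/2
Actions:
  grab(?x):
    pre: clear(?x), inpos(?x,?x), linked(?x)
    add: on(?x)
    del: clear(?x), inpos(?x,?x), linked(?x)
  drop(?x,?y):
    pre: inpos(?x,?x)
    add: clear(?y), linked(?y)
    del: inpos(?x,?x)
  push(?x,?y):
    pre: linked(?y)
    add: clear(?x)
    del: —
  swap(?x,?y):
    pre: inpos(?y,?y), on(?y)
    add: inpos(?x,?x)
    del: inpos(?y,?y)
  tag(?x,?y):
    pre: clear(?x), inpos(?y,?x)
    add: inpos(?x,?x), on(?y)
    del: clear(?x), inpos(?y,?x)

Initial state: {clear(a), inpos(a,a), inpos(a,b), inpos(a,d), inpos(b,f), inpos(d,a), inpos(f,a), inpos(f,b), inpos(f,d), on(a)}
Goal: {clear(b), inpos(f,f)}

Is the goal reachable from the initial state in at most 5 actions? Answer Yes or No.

Yes

1. drop(a,b)  →  {clear(a), clear(b), inpos(a,b), inpos(a,d), inpos(b,f), inpos(d,a), inpos(f,a), inpos(f,b), inpos(f,d), linked(b), on(a)}
2. push(f,b)  →  {clear(a), clear(b), clear(f), inpos(a,b), inpos(a,d), inpos(b,f), inpos(d,a), inpos(f,a), inpos(f,b), inpos(f,d), linked(b), on(a)}
3. tag(f,b)  →  {clear(a), clear(b), inpos(a,b), inpos(a,d), inpos(d,a), inpos(f,a), inpos(f,b), inpos(f,d), inpos(f,f), linked(b), on(a), on(b)}
optimal plan length = 3; 3 ≤ 5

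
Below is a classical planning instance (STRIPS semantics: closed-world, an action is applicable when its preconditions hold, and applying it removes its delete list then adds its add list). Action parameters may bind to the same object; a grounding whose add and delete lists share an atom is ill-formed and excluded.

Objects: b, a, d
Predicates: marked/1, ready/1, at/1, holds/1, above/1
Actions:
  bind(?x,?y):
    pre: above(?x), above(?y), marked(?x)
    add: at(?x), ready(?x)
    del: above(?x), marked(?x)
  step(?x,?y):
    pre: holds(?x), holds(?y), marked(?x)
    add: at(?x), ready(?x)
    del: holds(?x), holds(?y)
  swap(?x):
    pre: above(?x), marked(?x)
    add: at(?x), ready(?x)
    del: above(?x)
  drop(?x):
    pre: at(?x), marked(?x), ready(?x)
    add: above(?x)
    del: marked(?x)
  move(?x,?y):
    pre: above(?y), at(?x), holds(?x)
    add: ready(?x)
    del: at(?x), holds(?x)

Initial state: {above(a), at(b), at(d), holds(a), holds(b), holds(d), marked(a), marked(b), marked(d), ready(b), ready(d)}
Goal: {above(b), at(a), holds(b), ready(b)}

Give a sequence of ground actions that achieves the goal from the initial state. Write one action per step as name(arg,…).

1. bind(a,a)  →  {at(a), at(b), at(d), holds(a), holds(b), holds(d), marked(b), marked(d), ready(a), ready(b), ready(d)}
2. drop(b)  →  {above(b), at(a), at(b), at(d), holds(a), holds(b), holds(d), marked(d), ready(a), ready(b), ready(d)}

bind(a,a); drop(b)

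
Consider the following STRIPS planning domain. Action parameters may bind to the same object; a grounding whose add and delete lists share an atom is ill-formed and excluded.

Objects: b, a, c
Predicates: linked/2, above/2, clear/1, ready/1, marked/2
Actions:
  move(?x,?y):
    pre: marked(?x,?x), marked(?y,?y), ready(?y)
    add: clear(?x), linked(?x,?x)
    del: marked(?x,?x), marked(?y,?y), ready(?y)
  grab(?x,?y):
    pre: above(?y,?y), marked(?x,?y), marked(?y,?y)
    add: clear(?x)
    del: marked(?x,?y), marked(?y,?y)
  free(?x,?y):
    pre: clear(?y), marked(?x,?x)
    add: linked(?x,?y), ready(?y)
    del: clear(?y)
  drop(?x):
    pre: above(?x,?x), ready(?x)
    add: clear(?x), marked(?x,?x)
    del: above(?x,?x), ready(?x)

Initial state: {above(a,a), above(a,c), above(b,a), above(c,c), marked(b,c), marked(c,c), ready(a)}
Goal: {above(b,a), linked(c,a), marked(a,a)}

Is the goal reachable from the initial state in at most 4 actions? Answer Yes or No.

1. drop(a)  →  {above(a,c), above(b,a), above(c,c), clear(a), marked(a,a), marked(b,c), marked(c,c)}
2. free(c,a)  →  {above(a,c), above(b,a), above(c,c), linked(c,a), marked(a,a), marked(b,c), marked(c,c), ready(a)}
optimal plan length = 2; 2 ≤ 4

Yes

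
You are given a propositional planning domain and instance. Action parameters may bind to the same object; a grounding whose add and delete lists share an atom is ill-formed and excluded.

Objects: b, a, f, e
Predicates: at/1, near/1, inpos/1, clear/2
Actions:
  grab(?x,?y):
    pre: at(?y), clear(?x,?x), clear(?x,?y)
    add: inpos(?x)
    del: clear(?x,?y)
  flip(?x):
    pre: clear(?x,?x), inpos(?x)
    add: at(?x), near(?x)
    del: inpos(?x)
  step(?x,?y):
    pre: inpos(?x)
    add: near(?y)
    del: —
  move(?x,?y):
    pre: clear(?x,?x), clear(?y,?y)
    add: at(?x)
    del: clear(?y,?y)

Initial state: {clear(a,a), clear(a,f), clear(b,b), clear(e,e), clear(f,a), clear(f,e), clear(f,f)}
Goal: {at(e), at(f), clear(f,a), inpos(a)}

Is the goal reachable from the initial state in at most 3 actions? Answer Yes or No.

Yes

1. move(f,b)  →  {at(f), clear(a,a), clear(a,f), clear(e,e), clear(f,a), clear(f,e), clear(f,f)}
2. grab(a,f)  →  {at(f), clear(a,a), clear(e,e), clear(f,a), clear(f,e), clear(f,f), inpos(a)}
3. move(e,a)  →  {at(e), at(f), clear(e,e), clear(f,a), clear(f,e), clear(f,f), inpos(a)}
optimal plan length = 3; 3 ≤ 3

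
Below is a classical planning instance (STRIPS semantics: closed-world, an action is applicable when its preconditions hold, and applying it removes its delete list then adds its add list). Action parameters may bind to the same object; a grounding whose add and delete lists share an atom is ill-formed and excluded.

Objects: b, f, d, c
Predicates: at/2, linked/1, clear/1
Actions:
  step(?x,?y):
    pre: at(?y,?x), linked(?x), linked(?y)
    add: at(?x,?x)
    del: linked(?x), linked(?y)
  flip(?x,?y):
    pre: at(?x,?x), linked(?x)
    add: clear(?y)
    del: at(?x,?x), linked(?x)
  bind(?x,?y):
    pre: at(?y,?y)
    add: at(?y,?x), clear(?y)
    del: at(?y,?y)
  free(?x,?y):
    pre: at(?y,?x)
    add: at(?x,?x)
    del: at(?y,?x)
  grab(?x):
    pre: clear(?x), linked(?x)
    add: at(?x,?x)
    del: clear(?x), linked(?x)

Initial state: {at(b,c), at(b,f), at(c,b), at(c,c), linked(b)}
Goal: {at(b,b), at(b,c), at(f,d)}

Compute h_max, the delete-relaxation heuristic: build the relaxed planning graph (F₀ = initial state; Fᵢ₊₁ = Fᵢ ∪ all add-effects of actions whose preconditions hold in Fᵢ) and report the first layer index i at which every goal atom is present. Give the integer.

F0 = init (5 atoms)
F1 = F0 ∪ {at(b,b), at(c,d), at(c,f), at(f,f), clear(c)}  (10 atoms)
F2 = F1 ∪ {at(b,d), at(d,d), at(f,b), at(f,c), at(f,d), clear(b), clear(d), clear(f)}  (18 atoms)
goal ⊆ F2  ⇒  h_max = 2

2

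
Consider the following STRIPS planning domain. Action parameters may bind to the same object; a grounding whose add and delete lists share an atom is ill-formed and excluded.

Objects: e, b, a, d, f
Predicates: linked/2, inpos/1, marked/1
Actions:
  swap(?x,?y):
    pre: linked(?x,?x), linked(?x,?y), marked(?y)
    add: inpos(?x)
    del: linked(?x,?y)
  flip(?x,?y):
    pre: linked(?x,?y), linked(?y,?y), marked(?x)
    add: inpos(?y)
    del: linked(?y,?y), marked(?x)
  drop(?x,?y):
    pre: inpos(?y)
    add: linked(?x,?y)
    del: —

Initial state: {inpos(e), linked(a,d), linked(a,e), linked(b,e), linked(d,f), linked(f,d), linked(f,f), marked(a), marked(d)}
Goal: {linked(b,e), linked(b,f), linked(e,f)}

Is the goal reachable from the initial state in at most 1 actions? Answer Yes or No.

1. swap(f,d)  →  {inpos(e), inpos(f), linked(a,d), linked(a,e), linked(b,e), linked(d,f), linked(f,f), marked(a), marked(d)}
2. drop(e,f)  →  {inpos(e), inpos(f), linked(a,d), linked(a,e), linked(b,e), linked(d,f), linked(e,f), linked(f,f), marked(a), marked(d)}
3. drop(b,f)  →  {inpos(e), inpos(f), linked(a,d), linked(a,e), linked(b,e), linked(b,f), linked(d,f), linked(e,f), linked(f,f), marked(a), marked(d)}
optimal plan length = 3; 3 > 1

No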